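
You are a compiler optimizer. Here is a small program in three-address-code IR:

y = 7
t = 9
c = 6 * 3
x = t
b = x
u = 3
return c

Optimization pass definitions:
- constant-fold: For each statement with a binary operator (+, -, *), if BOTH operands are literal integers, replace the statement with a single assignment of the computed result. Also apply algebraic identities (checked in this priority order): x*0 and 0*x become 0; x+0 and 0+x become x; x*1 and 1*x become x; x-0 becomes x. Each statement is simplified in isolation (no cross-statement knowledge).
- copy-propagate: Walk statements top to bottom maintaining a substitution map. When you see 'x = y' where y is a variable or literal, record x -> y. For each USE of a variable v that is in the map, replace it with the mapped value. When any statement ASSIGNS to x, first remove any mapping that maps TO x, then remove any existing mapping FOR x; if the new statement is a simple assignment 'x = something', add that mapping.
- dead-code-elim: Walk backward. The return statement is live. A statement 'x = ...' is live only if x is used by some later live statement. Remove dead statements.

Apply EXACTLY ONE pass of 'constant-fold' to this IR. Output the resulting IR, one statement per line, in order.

Applying constant-fold statement-by-statement:
  [1] y = 7  (unchanged)
  [2] t = 9  (unchanged)
  [3] c = 6 * 3  -> c = 18
  [4] x = t  (unchanged)
  [5] b = x  (unchanged)
  [6] u = 3  (unchanged)
  [7] return c  (unchanged)
Result (7 stmts):
  y = 7
  t = 9
  c = 18
  x = t
  b = x
  u = 3
  return c

Answer: y = 7
t = 9
c = 18
x = t
b = x
u = 3
return c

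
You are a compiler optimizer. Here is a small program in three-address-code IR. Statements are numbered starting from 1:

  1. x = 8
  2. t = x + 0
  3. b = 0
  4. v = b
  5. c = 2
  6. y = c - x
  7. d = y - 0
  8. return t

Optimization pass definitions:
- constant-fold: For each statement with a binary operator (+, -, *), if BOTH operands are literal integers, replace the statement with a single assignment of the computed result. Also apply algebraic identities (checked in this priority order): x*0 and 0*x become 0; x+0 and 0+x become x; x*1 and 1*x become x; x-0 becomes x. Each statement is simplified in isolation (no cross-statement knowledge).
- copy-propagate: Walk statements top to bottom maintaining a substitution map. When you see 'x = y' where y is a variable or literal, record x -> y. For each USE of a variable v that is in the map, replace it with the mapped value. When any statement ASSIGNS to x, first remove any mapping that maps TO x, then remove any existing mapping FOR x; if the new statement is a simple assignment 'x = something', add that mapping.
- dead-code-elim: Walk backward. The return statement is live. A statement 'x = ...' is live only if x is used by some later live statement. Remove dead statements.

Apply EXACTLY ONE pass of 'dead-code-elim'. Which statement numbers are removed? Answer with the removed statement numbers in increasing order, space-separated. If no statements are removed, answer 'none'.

Backward liveness scan:
Stmt 1 'x = 8': KEEP (x is live); live-in = []
Stmt 2 't = x + 0': KEEP (t is live); live-in = ['x']
Stmt 3 'b = 0': DEAD (b not in live set ['t'])
Stmt 4 'v = b': DEAD (v not in live set ['t'])
Stmt 5 'c = 2': DEAD (c not in live set ['t'])
Stmt 6 'y = c - x': DEAD (y not in live set ['t'])
Stmt 7 'd = y - 0': DEAD (d not in live set ['t'])
Stmt 8 'return t': KEEP (return); live-in = ['t']
Removed statement numbers: [3, 4, 5, 6, 7]
Surviving IR:
  x = 8
  t = x + 0
  return t

Answer: 3 4 5 6 7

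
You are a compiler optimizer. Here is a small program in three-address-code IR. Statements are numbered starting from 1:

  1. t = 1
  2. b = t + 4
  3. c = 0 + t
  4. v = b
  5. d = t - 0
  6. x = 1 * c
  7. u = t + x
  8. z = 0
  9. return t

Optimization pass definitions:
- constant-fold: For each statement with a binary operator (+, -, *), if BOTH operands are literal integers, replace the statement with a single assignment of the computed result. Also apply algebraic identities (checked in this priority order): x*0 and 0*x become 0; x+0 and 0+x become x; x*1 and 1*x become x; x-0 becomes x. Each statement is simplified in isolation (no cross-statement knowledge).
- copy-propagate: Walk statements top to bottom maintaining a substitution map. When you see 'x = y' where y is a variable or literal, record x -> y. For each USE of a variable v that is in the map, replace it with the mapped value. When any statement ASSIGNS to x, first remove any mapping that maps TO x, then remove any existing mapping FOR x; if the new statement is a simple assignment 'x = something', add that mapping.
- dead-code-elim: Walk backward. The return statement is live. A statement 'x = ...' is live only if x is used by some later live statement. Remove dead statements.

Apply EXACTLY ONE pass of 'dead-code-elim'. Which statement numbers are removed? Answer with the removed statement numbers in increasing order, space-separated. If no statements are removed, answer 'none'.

Backward liveness scan:
Stmt 1 't = 1': KEEP (t is live); live-in = []
Stmt 2 'b = t + 4': DEAD (b not in live set ['t'])
Stmt 3 'c = 0 + t': DEAD (c not in live set ['t'])
Stmt 4 'v = b': DEAD (v not in live set ['t'])
Stmt 5 'd = t - 0': DEAD (d not in live set ['t'])
Stmt 6 'x = 1 * c': DEAD (x not in live set ['t'])
Stmt 7 'u = t + x': DEAD (u not in live set ['t'])
Stmt 8 'z = 0': DEAD (z not in live set ['t'])
Stmt 9 'return t': KEEP (return); live-in = ['t']
Removed statement numbers: [2, 3, 4, 5, 6, 7, 8]
Surviving IR:
  t = 1
  return t

Answer: 2 3 4 5 6 7 8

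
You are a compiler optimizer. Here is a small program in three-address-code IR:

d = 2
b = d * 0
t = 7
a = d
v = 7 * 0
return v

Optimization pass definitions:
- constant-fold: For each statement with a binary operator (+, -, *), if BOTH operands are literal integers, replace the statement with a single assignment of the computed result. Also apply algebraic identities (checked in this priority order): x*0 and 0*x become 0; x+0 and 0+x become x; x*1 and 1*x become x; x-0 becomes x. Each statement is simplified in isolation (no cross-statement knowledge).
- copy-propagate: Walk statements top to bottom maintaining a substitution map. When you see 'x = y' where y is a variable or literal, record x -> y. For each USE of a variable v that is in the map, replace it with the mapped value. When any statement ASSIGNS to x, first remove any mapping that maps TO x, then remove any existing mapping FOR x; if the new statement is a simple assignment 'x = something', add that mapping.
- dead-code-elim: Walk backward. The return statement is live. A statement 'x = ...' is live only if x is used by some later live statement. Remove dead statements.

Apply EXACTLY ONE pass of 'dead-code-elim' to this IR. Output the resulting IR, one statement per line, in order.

Applying dead-code-elim statement-by-statement:
  [6] return v  -> KEEP (return); live=['v']
  [5] v = 7 * 0  -> KEEP; live=[]
  [4] a = d  -> DEAD (a not live)
  [3] t = 7  -> DEAD (t not live)
  [2] b = d * 0  -> DEAD (b not live)
  [1] d = 2  -> DEAD (d not live)
Result (2 stmts):
  v = 7 * 0
  return v

Answer: v = 7 * 0
return v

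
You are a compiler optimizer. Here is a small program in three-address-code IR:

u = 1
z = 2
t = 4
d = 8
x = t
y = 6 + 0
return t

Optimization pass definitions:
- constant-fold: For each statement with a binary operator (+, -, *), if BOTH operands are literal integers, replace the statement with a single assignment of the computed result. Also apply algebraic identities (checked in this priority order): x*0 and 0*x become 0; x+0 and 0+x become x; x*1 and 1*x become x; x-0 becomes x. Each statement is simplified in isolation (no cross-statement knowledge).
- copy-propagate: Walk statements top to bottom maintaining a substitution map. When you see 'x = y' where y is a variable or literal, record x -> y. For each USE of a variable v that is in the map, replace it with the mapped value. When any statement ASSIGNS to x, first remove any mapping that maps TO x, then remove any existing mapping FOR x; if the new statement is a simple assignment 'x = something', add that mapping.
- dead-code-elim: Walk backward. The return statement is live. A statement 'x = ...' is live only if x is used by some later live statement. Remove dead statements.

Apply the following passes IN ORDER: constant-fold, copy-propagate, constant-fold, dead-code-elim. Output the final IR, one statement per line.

Initial IR:
  u = 1
  z = 2
  t = 4
  d = 8
  x = t
  y = 6 + 0
  return t
After constant-fold (7 stmts):
  u = 1
  z = 2
  t = 4
  d = 8
  x = t
  y = 6
  return t
After copy-propagate (7 stmts):
  u = 1
  z = 2
  t = 4
  d = 8
  x = 4
  y = 6
  return 4
After constant-fold (7 stmts):
  u = 1
  z = 2
  t = 4
  d = 8
  x = 4
  y = 6
  return 4
After dead-code-elim (1 stmts):
  return 4

Answer: return 4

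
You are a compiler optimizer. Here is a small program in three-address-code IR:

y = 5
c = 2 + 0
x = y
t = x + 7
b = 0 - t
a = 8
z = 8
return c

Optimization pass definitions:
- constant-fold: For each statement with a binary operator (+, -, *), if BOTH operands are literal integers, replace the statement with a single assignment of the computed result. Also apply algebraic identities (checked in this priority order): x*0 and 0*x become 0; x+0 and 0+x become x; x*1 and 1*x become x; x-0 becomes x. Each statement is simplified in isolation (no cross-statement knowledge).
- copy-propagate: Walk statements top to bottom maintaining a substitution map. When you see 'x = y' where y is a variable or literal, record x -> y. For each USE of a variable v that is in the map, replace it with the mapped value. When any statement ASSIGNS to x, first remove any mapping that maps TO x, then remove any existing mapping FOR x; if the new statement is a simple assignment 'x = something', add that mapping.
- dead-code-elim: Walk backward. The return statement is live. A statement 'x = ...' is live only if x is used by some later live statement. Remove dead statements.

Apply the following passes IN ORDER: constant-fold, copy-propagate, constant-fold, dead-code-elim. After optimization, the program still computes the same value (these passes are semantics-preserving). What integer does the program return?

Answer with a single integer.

Initial IR:
  y = 5
  c = 2 + 0
  x = y
  t = x + 7
  b = 0 - t
  a = 8
  z = 8
  return c
After constant-fold (8 stmts):
  y = 5
  c = 2
  x = y
  t = x + 7
  b = 0 - t
  a = 8
  z = 8
  return c
After copy-propagate (8 stmts):
  y = 5
  c = 2
  x = 5
  t = 5 + 7
  b = 0 - t
  a = 8
  z = 8
  return 2
After constant-fold (8 stmts):
  y = 5
  c = 2
  x = 5
  t = 12
  b = 0 - t
  a = 8
  z = 8
  return 2
After dead-code-elim (1 stmts):
  return 2
Evaluate:
  y = 5  =>  y = 5
  c = 2 + 0  =>  c = 2
  x = y  =>  x = 5
  t = x + 7  =>  t = 12
  b = 0 - t  =>  b = -12
  a = 8  =>  a = 8
  z = 8  =>  z = 8
  return c = 2

Answer: 2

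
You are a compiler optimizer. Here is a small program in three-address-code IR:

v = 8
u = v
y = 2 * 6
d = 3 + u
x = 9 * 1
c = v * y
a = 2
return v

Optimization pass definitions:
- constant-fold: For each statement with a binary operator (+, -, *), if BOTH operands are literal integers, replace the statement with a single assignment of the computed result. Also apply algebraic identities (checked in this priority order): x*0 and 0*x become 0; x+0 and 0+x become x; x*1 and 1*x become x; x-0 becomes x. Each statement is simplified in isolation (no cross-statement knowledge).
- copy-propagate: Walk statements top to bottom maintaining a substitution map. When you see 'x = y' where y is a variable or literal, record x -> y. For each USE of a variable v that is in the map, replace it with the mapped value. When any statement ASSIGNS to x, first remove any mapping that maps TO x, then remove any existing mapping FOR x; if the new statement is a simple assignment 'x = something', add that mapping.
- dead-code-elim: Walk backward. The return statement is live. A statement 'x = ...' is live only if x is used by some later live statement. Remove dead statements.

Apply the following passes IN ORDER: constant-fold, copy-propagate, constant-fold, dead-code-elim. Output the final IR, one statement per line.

Initial IR:
  v = 8
  u = v
  y = 2 * 6
  d = 3 + u
  x = 9 * 1
  c = v * y
  a = 2
  return v
After constant-fold (8 stmts):
  v = 8
  u = v
  y = 12
  d = 3 + u
  x = 9
  c = v * y
  a = 2
  return v
After copy-propagate (8 stmts):
  v = 8
  u = 8
  y = 12
  d = 3 + 8
  x = 9
  c = 8 * 12
  a = 2
  return 8
After constant-fold (8 stmts):
  v = 8
  u = 8
  y = 12
  d = 11
  x = 9
  c = 96
  a = 2
  return 8
After dead-code-elim (1 stmts):
  return 8

Answer: return 8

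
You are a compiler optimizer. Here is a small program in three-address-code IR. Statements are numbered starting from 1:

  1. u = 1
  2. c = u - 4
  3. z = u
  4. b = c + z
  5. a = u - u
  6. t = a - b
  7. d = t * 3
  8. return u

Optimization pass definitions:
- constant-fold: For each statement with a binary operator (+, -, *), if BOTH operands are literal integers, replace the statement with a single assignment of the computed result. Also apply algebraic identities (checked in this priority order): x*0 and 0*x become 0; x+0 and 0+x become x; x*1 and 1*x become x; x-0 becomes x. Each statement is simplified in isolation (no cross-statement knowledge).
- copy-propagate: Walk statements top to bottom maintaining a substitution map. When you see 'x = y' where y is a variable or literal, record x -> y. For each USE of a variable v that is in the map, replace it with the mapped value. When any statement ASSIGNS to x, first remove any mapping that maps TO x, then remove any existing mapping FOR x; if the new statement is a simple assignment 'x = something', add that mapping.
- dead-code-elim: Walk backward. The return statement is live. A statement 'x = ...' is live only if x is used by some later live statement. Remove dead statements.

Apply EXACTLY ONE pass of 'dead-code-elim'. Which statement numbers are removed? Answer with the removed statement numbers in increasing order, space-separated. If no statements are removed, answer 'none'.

Answer: 2 3 4 5 6 7

Derivation:
Backward liveness scan:
Stmt 1 'u = 1': KEEP (u is live); live-in = []
Stmt 2 'c = u - 4': DEAD (c not in live set ['u'])
Stmt 3 'z = u': DEAD (z not in live set ['u'])
Stmt 4 'b = c + z': DEAD (b not in live set ['u'])
Stmt 5 'a = u - u': DEAD (a not in live set ['u'])
Stmt 6 't = a - b': DEAD (t not in live set ['u'])
Stmt 7 'd = t * 3': DEAD (d not in live set ['u'])
Stmt 8 'return u': KEEP (return); live-in = ['u']
Removed statement numbers: [2, 3, 4, 5, 6, 7]
Surviving IR:
  u = 1
  return u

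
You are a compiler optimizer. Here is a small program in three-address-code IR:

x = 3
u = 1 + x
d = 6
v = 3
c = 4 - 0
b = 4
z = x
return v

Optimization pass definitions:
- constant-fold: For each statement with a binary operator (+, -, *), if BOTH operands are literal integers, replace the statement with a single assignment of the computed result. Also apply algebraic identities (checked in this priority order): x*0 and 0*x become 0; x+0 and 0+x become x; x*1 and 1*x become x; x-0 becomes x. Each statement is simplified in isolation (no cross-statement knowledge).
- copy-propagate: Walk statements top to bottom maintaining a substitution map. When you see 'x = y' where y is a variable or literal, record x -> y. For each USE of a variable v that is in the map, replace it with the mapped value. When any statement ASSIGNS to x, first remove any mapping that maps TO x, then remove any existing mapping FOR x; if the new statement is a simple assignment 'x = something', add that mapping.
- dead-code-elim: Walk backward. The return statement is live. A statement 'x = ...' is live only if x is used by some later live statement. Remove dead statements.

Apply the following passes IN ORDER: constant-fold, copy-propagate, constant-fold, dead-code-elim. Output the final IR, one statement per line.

Initial IR:
  x = 3
  u = 1 + x
  d = 6
  v = 3
  c = 4 - 0
  b = 4
  z = x
  return v
After constant-fold (8 stmts):
  x = 3
  u = 1 + x
  d = 6
  v = 3
  c = 4
  b = 4
  z = x
  return v
After copy-propagate (8 stmts):
  x = 3
  u = 1 + 3
  d = 6
  v = 3
  c = 4
  b = 4
  z = 3
  return 3
After constant-fold (8 stmts):
  x = 3
  u = 4
  d = 6
  v = 3
  c = 4
  b = 4
  z = 3
  return 3
After dead-code-elim (1 stmts):
  return 3

Answer: return 3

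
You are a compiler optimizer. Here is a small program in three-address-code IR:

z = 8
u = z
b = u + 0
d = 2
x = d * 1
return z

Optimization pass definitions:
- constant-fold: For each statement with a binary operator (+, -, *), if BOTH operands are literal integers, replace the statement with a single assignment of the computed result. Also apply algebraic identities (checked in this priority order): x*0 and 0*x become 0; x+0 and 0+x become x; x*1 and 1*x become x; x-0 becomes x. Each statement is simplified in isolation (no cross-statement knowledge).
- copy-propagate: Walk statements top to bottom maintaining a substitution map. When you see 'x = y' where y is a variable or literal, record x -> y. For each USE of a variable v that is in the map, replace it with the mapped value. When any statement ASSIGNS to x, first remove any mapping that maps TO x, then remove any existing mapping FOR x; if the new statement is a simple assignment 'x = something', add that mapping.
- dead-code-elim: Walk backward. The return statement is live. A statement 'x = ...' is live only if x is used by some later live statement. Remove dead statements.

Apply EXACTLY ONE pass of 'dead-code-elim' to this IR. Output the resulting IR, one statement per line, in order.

Applying dead-code-elim statement-by-statement:
  [6] return z  -> KEEP (return); live=['z']
  [5] x = d * 1  -> DEAD (x not live)
  [4] d = 2  -> DEAD (d not live)
  [3] b = u + 0  -> DEAD (b not live)
  [2] u = z  -> DEAD (u not live)
  [1] z = 8  -> KEEP; live=[]
Result (2 stmts):
  z = 8
  return z

Answer: z = 8
return z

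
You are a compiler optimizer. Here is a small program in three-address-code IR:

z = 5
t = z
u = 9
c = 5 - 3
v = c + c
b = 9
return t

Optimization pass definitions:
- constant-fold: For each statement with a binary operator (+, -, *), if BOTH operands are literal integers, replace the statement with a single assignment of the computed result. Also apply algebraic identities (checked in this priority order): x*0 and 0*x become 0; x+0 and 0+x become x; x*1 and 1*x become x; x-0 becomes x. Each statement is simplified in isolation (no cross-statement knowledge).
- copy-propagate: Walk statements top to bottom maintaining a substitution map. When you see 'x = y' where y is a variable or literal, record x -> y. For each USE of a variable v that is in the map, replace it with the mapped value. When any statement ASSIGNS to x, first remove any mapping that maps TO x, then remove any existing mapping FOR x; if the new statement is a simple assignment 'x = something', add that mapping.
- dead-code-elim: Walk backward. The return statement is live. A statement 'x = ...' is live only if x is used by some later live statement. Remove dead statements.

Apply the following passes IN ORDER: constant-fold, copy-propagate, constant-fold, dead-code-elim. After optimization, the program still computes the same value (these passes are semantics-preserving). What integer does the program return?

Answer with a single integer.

Initial IR:
  z = 5
  t = z
  u = 9
  c = 5 - 3
  v = c + c
  b = 9
  return t
After constant-fold (7 stmts):
  z = 5
  t = z
  u = 9
  c = 2
  v = c + c
  b = 9
  return t
After copy-propagate (7 stmts):
  z = 5
  t = 5
  u = 9
  c = 2
  v = 2 + 2
  b = 9
  return 5
After constant-fold (7 stmts):
  z = 5
  t = 5
  u = 9
  c = 2
  v = 4
  b = 9
  return 5
After dead-code-elim (1 stmts):
  return 5
Evaluate:
  z = 5  =>  z = 5
  t = z  =>  t = 5
  u = 9  =>  u = 9
  c = 5 - 3  =>  c = 2
  v = c + c  =>  v = 4
  b = 9  =>  b = 9
  return t = 5

Answer: 5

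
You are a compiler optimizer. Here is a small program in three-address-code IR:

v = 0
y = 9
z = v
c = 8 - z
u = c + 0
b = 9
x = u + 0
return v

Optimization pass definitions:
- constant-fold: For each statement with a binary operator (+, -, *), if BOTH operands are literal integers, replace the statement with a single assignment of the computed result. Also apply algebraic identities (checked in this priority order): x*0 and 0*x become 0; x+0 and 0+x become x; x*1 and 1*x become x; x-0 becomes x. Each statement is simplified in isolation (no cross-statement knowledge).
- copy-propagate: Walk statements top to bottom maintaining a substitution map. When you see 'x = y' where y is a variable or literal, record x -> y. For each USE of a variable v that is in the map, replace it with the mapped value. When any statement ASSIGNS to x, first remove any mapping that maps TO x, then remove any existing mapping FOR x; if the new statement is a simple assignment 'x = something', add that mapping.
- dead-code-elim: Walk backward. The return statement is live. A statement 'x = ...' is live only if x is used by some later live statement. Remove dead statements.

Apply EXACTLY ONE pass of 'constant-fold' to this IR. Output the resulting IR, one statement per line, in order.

Applying constant-fold statement-by-statement:
  [1] v = 0  (unchanged)
  [2] y = 9  (unchanged)
  [3] z = v  (unchanged)
  [4] c = 8 - z  (unchanged)
  [5] u = c + 0  -> u = c
  [6] b = 9  (unchanged)
  [7] x = u + 0  -> x = u
  [8] return v  (unchanged)
Result (8 stmts):
  v = 0
  y = 9
  z = v
  c = 8 - z
  u = c
  b = 9
  x = u
  return v

Answer: v = 0
y = 9
z = v
c = 8 - z
u = c
b = 9
x = u
return v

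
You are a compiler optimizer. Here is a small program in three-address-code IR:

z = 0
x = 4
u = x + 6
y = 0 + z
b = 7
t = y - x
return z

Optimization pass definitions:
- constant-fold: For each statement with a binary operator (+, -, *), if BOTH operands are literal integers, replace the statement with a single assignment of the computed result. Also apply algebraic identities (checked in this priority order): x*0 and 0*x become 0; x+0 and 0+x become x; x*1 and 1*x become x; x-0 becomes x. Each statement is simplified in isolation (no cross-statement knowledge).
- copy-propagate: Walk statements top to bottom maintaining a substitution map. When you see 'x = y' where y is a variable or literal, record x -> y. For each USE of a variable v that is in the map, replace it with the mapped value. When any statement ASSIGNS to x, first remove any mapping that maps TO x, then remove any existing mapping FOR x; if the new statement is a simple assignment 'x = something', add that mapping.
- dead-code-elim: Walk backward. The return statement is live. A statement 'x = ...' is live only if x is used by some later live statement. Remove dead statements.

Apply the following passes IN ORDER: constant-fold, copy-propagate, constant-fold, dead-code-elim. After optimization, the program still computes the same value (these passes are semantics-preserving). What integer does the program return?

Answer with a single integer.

Initial IR:
  z = 0
  x = 4
  u = x + 6
  y = 0 + z
  b = 7
  t = y - x
  return z
After constant-fold (7 stmts):
  z = 0
  x = 4
  u = x + 6
  y = z
  b = 7
  t = y - x
  return z
After copy-propagate (7 stmts):
  z = 0
  x = 4
  u = 4 + 6
  y = 0
  b = 7
  t = 0 - 4
  return 0
After constant-fold (7 stmts):
  z = 0
  x = 4
  u = 10
  y = 0
  b = 7
  t = -4
  return 0
After dead-code-elim (1 stmts):
  return 0
Evaluate:
  z = 0  =>  z = 0
  x = 4  =>  x = 4
  u = x + 6  =>  u = 10
  y = 0 + z  =>  y = 0
  b = 7  =>  b = 7
  t = y - x  =>  t = -4
  return z = 0

Answer: 0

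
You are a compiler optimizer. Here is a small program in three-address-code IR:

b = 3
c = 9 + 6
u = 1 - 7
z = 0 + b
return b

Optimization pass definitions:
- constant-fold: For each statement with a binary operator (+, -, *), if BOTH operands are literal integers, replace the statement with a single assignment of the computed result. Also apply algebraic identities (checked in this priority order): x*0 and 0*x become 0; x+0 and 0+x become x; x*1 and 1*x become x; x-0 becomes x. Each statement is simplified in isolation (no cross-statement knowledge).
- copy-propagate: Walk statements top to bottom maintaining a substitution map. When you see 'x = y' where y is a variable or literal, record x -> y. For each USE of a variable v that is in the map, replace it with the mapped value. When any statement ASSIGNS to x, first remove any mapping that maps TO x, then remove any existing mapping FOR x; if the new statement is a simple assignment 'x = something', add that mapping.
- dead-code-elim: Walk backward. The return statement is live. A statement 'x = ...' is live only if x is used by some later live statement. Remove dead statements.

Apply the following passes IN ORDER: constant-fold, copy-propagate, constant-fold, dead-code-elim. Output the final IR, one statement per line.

Answer: return 3

Derivation:
Initial IR:
  b = 3
  c = 9 + 6
  u = 1 - 7
  z = 0 + b
  return b
After constant-fold (5 stmts):
  b = 3
  c = 15
  u = -6
  z = b
  return b
After copy-propagate (5 stmts):
  b = 3
  c = 15
  u = -6
  z = 3
  return 3
After constant-fold (5 stmts):
  b = 3
  c = 15
  u = -6
  z = 3
  return 3
After dead-code-elim (1 stmts):
  return 3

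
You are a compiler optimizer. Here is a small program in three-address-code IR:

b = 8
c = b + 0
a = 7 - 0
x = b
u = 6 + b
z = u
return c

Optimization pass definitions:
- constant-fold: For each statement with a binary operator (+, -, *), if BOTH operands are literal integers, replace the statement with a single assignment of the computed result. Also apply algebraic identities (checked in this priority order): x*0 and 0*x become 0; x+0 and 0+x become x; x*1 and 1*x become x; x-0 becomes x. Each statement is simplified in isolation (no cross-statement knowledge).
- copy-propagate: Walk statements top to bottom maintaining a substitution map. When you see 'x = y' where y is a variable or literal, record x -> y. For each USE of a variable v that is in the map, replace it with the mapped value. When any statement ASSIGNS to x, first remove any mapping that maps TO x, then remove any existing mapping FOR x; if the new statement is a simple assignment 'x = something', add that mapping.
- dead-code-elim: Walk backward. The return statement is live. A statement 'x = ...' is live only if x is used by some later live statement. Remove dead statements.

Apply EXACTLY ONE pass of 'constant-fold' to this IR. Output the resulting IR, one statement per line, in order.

Applying constant-fold statement-by-statement:
  [1] b = 8  (unchanged)
  [2] c = b + 0  -> c = b
  [3] a = 7 - 0  -> a = 7
  [4] x = b  (unchanged)
  [5] u = 6 + b  (unchanged)
  [6] z = u  (unchanged)
  [7] return c  (unchanged)
Result (7 stmts):
  b = 8
  c = b
  a = 7
  x = b
  u = 6 + b
  z = u
  return c

Answer: b = 8
c = b
a = 7
x = b
u = 6 + b
z = u
return c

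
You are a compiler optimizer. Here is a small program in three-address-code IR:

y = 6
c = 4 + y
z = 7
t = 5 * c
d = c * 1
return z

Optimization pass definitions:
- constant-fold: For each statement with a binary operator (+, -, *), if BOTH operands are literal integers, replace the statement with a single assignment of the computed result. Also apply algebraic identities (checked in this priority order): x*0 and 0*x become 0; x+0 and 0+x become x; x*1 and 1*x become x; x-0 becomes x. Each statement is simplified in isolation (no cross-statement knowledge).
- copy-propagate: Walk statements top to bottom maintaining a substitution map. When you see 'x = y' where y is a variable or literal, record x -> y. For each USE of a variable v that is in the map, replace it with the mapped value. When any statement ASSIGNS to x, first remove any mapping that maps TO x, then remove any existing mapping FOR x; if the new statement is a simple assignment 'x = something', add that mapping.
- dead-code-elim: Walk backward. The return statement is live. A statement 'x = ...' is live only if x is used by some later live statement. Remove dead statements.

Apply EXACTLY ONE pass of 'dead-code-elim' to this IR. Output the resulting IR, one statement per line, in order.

Applying dead-code-elim statement-by-statement:
  [6] return z  -> KEEP (return); live=['z']
  [5] d = c * 1  -> DEAD (d not live)
  [4] t = 5 * c  -> DEAD (t not live)
  [3] z = 7  -> KEEP; live=[]
  [2] c = 4 + y  -> DEAD (c not live)
  [1] y = 6  -> DEAD (y not live)
Result (2 stmts):
  z = 7
  return z

Answer: z = 7
return z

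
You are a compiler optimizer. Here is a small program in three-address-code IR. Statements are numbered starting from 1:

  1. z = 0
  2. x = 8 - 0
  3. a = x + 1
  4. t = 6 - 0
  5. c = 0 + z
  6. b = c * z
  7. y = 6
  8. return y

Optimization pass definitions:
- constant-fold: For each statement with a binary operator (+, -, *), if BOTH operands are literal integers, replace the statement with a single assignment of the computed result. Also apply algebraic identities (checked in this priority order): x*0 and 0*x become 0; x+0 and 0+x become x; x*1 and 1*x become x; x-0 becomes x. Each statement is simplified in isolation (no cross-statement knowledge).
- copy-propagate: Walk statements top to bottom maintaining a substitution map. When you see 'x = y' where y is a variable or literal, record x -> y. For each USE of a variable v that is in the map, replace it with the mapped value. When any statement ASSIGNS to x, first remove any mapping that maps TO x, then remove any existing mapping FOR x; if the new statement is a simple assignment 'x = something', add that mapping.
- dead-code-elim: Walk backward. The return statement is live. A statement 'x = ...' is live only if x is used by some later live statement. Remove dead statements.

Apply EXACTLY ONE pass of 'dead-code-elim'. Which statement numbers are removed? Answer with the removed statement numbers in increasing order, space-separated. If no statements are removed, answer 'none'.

Backward liveness scan:
Stmt 1 'z = 0': DEAD (z not in live set [])
Stmt 2 'x = 8 - 0': DEAD (x not in live set [])
Stmt 3 'a = x + 1': DEAD (a not in live set [])
Stmt 4 't = 6 - 0': DEAD (t not in live set [])
Stmt 5 'c = 0 + z': DEAD (c not in live set [])
Stmt 6 'b = c * z': DEAD (b not in live set [])
Stmt 7 'y = 6': KEEP (y is live); live-in = []
Stmt 8 'return y': KEEP (return); live-in = ['y']
Removed statement numbers: [1, 2, 3, 4, 5, 6]
Surviving IR:
  y = 6
  return y

Answer: 1 2 3 4 5 6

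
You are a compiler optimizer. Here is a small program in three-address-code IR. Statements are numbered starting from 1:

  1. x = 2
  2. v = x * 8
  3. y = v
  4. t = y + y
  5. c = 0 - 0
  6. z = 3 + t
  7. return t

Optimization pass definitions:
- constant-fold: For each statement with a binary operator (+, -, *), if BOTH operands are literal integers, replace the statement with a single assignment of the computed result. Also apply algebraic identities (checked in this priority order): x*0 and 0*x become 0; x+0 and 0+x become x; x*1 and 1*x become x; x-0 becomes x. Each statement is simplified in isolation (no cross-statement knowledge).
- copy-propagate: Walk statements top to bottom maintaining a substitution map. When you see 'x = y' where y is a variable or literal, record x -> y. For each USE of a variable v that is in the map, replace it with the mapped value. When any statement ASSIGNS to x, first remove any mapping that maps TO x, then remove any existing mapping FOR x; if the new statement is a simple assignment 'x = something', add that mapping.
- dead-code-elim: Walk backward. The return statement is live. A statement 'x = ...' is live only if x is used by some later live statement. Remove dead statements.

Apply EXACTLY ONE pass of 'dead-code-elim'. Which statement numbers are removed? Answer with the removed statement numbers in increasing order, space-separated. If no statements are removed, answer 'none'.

Backward liveness scan:
Stmt 1 'x = 2': KEEP (x is live); live-in = []
Stmt 2 'v = x * 8': KEEP (v is live); live-in = ['x']
Stmt 3 'y = v': KEEP (y is live); live-in = ['v']
Stmt 4 't = y + y': KEEP (t is live); live-in = ['y']
Stmt 5 'c = 0 - 0': DEAD (c not in live set ['t'])
Stmt 6 'z = 3 + t': DEAD (z not in live set ['t'])
Stmt 7 'return t': KEEP (return); live-in = ['t']
Removed statement numbers: [5, 6]
Surviving IR:
  x = 2
  v = x * 8
  y = v
  t = y + y
  return t

Answer: 5 6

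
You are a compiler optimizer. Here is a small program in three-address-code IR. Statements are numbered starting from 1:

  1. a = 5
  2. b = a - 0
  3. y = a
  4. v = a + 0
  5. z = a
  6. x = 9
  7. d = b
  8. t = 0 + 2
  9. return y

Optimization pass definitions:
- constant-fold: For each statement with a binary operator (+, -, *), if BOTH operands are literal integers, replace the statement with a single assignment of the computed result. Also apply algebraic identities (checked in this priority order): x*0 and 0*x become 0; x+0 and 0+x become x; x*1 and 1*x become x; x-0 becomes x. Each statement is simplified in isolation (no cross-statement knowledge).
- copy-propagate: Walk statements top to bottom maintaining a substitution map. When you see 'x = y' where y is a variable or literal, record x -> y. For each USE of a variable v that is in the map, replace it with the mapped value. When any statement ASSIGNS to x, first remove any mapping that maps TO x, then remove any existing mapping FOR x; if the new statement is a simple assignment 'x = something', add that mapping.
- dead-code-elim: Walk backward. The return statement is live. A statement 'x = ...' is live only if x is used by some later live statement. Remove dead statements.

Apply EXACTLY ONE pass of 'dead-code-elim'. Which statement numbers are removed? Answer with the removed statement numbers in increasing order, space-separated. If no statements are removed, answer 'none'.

Backward liveness scan:
Stmt 1 'a = 5': KEEP (a is live); live-in = []
Stmt 2 'b = a - 0': DEAD (b not in live set ['a'])
Stmt 3 'y = a': KEEP (y is live); live-in = ['a']
Stmt 4 'v = a + 0': DEAD (v not in live set ['y'])
Stmt 5 'z = a': DEAD (z not in live set ['y'])
Stmt 6 'x = 9': DEAD (x not in live set ['y'])
Stmt 7 'd = b': DEAD (d not in live set ['y'])
Stmt 8 't = 0 + 2': DEAD (t not in live set ['y'])
Stmt 9 'return y': KEEP (return); live-in = ['y']
Removed statement numbers: [2, 4, 5, 6, 7, 8]
Surviving IR:
  a = 5
  y = a
  return y

Answer: 2 4 5 6 7 8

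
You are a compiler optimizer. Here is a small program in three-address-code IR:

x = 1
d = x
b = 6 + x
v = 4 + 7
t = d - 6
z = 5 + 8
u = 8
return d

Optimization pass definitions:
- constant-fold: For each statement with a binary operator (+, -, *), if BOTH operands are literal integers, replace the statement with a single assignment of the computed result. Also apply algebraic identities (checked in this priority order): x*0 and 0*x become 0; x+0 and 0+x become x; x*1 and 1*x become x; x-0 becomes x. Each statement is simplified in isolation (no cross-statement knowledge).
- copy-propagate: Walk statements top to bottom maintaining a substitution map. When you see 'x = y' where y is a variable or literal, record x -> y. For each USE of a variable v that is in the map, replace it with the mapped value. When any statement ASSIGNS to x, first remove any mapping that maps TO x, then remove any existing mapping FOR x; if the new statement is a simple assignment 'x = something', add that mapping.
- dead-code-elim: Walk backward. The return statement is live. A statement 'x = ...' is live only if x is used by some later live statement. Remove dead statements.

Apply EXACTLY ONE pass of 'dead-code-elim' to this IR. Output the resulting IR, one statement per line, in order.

Answer: x = 1
d = x
return d

Derivation:
Applying dead-code-elim statement-by-statement:
  [8] return d  -> KEEP (return); live=['d']
  [7] u = 8  -> DEAD (u not live)
  [6] z = 5 + 8  -> DEAD (z not live)
  [5] t = d - 6  -> DEAD (t not live)
  [4] v = 4 + 7  -> DEAD (v not live)
  [3] b = 6 + x  -> DEAD (b not live)
  [2] d = x  -> KEEP; live=['x']
  [1] x = 1  -> KEEP; live=[]
Result (3 stmts):
  x = 1
  d = x
  return d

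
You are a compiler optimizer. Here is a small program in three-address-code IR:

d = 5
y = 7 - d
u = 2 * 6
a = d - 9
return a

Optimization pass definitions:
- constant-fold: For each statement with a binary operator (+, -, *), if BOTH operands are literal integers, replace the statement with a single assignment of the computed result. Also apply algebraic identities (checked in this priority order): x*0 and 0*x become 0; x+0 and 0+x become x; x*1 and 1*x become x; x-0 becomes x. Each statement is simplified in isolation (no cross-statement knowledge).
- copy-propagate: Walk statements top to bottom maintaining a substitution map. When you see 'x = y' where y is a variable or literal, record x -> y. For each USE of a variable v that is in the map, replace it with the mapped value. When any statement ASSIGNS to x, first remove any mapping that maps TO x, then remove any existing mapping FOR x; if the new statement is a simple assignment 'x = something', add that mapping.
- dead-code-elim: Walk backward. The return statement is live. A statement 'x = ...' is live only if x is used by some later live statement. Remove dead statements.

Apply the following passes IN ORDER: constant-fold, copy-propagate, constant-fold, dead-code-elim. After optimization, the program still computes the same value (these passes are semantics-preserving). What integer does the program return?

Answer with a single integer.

Initial IR:
  d = 5
  y = 7 - d
  u = 2 * 6
  a = d - 9
  return a
After constant-fold (5 stmts):
  d = 5
  y = 7 - d
  u = 12
  a = d - 9
  return a
After copy-propagate (5 stmts):
  d = 5
  y = 7 - 5
  u = 12
  a = 5 - 9
  return a
After constant-fold (5 stmts):
  d = 5
  y = 2
  u = 12
  a = -4
  return a
After dead-code-elim (2 stmts):
  a = -4
  return a
Evaluate:
  d = 5  =>  d = 5
  y = 7 - d  =>  y = 2
  u = 2 * 6  =>  u = 12
  a = d - 9  =>  a = -4
  return a = -4

Answer: -4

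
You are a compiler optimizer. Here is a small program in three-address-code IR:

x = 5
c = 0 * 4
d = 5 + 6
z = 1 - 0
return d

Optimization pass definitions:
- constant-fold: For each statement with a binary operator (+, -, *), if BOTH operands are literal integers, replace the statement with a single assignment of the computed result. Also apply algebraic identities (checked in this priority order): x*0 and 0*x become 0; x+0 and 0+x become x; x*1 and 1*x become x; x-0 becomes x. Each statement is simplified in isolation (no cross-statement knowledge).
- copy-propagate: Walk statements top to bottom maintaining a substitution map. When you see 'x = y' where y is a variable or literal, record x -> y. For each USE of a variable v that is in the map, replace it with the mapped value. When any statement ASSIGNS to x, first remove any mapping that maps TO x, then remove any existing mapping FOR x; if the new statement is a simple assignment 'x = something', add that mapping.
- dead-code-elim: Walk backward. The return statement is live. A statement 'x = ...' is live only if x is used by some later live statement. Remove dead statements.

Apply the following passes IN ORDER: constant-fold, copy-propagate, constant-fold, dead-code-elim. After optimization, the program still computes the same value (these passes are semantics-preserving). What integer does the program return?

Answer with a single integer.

Initial IR:
  x = 5
  c = 0 * 4
  d = 5 + 6
  z = 1 - 0
  return d
After constant-fold (5 stmts):
  x = 5
  c = 0
  d = 11
  z = 1
  return d
After copy-propagate (5 stmts):
  x = 5
  c = 0
  d = 11
  z = 1
  return 11
After constant-fold (5 stmts):
  x = 5
  c = 0
  d = 11
  z = 1
  return 11
After dead-code-elim (1 stmts):
  return 11
Evaluate:
  x = 5  =>  x = 5
  c = 0 * 4  =>  c = 0
  d = 5 + 6  =>  d = 11
  z = 1 - 0  =>  z = 1
  return d = 11

Answer: 11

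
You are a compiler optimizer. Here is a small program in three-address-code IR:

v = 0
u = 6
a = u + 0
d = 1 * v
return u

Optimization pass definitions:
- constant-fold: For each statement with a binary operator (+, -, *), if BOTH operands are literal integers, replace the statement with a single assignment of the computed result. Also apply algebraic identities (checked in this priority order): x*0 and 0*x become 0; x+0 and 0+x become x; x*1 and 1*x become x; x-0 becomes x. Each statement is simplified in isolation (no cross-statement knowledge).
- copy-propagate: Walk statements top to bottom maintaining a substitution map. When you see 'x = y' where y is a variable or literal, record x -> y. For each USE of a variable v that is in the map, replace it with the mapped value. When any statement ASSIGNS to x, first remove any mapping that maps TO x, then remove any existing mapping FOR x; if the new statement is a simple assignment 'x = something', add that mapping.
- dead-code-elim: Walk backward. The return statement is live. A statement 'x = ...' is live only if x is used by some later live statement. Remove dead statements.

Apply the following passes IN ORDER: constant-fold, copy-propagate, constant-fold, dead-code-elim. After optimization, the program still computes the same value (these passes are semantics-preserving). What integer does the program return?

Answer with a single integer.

Initial IR:
  v = 0
  u = 6
  a = u + 0
  d = 1 * v
  return u
After constant-fold (5 stmts):
  v = 0
  u = 6
  a = u
  d = v
  return u
After copy-propagate (5 stmts):
  v = 0
  u = 6
  a = 6
  d = 0
  return 6
After constant-fold (5 stmts):
  v = 0
  u = 6
  a = 6
  d = 0
  return 6
After dead-code-elim (1 stmts):
  return 6
Evaluate:
  v = 0  =>  v = 0
  u = 6  =>  u = 6
  a = u + 0  =>  a = 6
  d = 1 * v  =>  d = 0
  return u = 6

Answer: 6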